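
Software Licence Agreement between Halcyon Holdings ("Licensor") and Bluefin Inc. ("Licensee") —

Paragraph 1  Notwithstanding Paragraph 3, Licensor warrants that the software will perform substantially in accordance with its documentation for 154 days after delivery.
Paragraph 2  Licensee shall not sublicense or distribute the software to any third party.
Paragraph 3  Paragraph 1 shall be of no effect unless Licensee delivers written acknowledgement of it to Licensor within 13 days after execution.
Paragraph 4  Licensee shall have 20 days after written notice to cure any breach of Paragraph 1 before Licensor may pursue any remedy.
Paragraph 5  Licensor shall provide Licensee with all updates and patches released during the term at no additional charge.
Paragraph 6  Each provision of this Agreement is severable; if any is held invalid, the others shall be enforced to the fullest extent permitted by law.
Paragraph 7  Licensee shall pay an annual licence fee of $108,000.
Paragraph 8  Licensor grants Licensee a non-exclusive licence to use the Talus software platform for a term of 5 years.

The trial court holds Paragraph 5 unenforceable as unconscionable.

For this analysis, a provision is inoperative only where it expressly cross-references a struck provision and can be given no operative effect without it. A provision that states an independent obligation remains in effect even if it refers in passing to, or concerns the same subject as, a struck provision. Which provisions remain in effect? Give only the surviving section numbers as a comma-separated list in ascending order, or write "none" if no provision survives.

1, 2, 3, 4, 6, 7, 8

Paragraph 5 is struck. Nothing else in the Agreement is defined by reference to Paragraph 5. Paragraph 6 is a severability clause and preserves every provision that can still be given independent effect. Paragraph 1, Paragraph 2, Paragraph 3, Paragraph 4, Paragraph 6, Paragraph 7, and Paragraph 8 remain in effect.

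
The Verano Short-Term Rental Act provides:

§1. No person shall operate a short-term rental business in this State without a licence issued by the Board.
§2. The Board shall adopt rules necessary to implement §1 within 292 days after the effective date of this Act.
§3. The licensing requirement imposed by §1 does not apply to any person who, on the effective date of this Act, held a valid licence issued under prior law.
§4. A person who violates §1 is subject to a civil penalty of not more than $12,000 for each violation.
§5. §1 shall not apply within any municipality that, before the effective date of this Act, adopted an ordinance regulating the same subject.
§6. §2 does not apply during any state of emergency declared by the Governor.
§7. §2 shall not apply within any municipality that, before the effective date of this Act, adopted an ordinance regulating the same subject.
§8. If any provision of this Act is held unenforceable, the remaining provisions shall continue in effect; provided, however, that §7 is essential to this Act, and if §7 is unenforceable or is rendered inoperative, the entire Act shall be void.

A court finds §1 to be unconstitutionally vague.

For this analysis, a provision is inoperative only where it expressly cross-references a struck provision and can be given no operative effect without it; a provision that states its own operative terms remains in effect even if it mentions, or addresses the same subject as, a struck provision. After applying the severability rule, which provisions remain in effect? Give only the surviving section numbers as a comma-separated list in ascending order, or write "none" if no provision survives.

§1 is struck. §2 operates only by reference to §1, so it falls with §1. §3 merely fixes the grandfather exemption from §1; with §1 gone it has nothing to operate on and falls away. §4 merely fixes the civil penalty for violating §1; with §1 gone it has nothing to operate on and falls away. The only function of §5 is the local-preemption carve-out from §1, so it cannot stand once §1 is removed. §6 operates only by reference to §2, so it falls with §2. §7 merely fixes the local-preemption carve-out from §2; with §2 gone it has nothing to operate on and falls away. §8 makes §7 an essential term, and §7 has been rendered inoperative by the cascade; under §8, the entire Act is therefore void. No provision of the Act survives.

none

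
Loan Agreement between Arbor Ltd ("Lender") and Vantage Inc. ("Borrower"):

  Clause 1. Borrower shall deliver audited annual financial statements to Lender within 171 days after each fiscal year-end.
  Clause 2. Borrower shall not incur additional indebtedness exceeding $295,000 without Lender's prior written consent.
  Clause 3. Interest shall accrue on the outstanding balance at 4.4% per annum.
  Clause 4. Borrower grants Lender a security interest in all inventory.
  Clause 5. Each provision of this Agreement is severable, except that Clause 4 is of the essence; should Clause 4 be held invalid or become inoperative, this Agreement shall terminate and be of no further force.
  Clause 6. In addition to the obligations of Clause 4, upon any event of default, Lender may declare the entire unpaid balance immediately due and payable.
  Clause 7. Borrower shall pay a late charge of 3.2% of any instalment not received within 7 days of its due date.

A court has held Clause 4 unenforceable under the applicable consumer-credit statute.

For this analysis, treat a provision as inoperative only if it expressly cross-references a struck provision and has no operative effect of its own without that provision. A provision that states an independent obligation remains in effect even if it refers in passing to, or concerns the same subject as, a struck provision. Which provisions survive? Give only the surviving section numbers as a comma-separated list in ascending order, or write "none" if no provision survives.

Clause 4 is struck. Nothing else in the Agreement is defined by reference to Clause 4. Clause 5 makes Clause 4 an essential term, and Clause 4 is the provision held invalid; under Clause 5, the entire Agreement is therefore void. No provision of the Agreement survives.

none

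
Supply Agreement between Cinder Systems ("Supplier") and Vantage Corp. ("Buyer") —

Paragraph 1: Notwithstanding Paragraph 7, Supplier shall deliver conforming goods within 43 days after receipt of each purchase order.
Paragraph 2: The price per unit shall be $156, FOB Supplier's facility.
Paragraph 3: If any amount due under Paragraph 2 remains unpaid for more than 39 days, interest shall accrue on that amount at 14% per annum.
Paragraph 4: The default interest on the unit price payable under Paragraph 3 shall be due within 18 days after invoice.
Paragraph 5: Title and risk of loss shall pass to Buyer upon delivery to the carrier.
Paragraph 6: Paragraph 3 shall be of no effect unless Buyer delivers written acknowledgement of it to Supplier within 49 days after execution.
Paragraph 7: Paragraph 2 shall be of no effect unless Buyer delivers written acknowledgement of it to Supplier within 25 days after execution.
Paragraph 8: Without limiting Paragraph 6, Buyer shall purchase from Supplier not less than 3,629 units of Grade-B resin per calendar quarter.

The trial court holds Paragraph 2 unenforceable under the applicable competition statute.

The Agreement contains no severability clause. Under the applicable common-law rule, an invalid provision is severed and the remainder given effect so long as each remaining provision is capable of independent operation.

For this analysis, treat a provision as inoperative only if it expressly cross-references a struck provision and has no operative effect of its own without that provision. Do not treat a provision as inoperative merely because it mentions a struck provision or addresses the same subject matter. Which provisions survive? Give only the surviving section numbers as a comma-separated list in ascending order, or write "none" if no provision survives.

Paragraph 2 is struck. Paragraph 3 has no operative effect of its own apart from Paragraph 2 and is therefore inoperative. Paragraph 7 merely fixes the acknowledgement condition for Paragraph 2; with Paragraph 2 gone it has nothing to operate on and falls away. Paragraph 4 does nothing except set the payment deadline for the default interest on the unit price by reference to Paragraph 3; with Paragraph 3 gone it has no independent effect and is inoperative. Paragraph 6 merely fixes the acknowledgement condition for Paragraph 3; with Paragraph 3 gone it has nothing to operate on and falls away. Although Paragraph 1 refers to Paragraph 7, its operative terms do not depend on Paragraph 7, so it remains in effect. Although Paragraph 8 refers to Paragraph 6, its operative terms do not depend on Paragraph 6, so it remains in effect. With no severability clause, the stated default rule severs what cannot stand and enforces each remaining provision that can operate on its own. That leaves Paragraph 1, Paragraph 5, and Paragraph 8 in effect.

1, 5, 8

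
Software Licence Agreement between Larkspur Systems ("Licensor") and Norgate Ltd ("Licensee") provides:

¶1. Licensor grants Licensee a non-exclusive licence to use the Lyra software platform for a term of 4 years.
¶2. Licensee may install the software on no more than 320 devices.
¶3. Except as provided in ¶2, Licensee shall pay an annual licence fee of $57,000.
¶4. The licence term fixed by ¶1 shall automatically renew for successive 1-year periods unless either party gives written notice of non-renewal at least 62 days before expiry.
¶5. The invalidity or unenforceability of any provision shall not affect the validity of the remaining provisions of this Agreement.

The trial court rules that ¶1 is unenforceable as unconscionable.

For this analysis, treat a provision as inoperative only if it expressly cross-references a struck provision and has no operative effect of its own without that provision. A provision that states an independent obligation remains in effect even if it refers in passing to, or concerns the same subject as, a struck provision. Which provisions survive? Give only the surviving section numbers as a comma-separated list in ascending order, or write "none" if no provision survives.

¶1 is struck. The whole of ¶4 is the renewal of the licence term, defined by reference to ¶1, so ¶4 cannot stand once ¶1 is removed. ¶5 is a severability clause and preserves every provision that can still be given independent effect. That leaves ¶2, ¶3, and ¶5 in effect.

2, 3, 5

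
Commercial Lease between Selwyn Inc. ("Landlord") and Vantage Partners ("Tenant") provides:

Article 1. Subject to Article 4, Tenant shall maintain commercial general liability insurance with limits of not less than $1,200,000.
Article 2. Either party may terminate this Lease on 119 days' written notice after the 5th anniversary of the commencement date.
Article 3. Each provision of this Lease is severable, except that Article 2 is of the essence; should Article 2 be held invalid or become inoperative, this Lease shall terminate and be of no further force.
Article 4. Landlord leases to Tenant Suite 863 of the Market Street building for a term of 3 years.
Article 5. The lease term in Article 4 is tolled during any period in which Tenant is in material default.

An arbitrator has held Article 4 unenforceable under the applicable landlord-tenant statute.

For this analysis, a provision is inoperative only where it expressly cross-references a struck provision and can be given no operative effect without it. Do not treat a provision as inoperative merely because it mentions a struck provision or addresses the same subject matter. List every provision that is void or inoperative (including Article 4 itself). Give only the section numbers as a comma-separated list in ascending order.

Article 4 is struck. The whole of Article 5 is the tolling of the lease term, defined by reference to Article 4, so Article 5 cannot stand once Article 4 is removed. Although Article 1 refers to Article 4, its operative terms do not depend on Article 4, so it remains in effect. Article 3 makes Article 2 an essential term, but Article 2 is unaffected, so the severability proviso in Article 3 preserves the remaining provisions. That leaves Article 1, Article 2, and Article 3 in effect.

4, 5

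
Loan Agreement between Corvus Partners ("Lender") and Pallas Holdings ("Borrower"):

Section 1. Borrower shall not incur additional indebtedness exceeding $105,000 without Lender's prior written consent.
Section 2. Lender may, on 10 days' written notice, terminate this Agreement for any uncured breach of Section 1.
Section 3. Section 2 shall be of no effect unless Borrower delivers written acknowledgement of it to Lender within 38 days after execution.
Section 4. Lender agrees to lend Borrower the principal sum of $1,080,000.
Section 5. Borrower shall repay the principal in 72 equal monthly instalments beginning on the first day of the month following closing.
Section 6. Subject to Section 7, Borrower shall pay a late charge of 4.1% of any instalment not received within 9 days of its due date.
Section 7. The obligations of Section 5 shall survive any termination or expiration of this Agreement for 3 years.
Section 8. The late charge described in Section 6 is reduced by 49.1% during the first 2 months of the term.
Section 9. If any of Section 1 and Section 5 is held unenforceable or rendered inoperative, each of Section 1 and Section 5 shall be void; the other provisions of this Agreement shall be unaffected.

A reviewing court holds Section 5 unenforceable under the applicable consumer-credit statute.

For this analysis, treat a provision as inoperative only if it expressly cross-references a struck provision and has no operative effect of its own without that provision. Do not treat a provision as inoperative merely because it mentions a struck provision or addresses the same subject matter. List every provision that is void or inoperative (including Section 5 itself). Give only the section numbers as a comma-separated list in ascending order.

1, 2, 3, 5, 7

Section 5 is struck. Section 7 operates only by reference to Section 5, so it falls with Section 5. Section 6 mentions Section 7 but its own obligation stands independently of Section 7, so Section 6 is not affected. Section 9 declares Section 1 and Section 5 mutually dependent; since one of them has fallen, all of them are of no effect. That brings down Section 1 as well. Section 2 and Section 3 in turn depend solely on a provision now struck and likewise fall. The remainder continues in force under Section 9. That leaves Section 4, Section 6, Section 8, and Section 9 in effect.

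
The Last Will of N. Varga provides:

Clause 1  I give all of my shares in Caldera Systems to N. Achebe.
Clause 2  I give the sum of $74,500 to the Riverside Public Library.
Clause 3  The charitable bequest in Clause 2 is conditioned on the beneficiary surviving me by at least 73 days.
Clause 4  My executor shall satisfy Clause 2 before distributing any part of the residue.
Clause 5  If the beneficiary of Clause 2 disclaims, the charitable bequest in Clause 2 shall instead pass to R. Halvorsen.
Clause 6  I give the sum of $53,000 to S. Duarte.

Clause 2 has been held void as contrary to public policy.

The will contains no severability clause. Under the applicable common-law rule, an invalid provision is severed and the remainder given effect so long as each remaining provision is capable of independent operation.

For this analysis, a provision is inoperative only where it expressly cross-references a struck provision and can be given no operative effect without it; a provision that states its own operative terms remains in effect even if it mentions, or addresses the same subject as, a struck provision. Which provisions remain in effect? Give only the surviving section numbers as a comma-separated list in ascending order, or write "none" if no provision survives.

1, 6

Clause 2 is struck. The only function of Clause 3 is the survivorship condition on Clause 2, so it cannot stand once Clause 2 is removed. Clause 4 merely fixes the priority direction for Clause 2; with Clause 2 gone it has nothing to operate on and falls away. The only function of Clause 5 is the alternative disposition for Clause 2, so it cannot stand once Clause 2 is removed. With no severability clause, the stated default rule severs what cannot stand and enforces each remaining provision that can operate on its own. Clause 1 and Clause 6 remain in effect.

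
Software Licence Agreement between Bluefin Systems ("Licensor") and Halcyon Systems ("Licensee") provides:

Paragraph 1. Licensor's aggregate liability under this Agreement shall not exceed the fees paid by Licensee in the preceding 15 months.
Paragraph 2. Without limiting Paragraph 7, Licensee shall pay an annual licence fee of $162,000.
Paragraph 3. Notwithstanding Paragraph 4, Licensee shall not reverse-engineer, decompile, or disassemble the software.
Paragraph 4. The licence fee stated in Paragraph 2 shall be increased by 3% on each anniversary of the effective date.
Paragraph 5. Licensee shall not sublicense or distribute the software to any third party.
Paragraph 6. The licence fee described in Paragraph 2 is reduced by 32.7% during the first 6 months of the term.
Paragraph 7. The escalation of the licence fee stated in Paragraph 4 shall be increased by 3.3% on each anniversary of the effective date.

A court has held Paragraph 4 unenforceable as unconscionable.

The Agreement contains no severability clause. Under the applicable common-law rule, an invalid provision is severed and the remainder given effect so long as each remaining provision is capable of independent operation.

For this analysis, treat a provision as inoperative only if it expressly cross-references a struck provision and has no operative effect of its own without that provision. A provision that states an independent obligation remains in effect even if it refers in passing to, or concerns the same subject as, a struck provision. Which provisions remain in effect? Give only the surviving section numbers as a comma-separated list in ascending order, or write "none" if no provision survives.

1, 2, 3, 5, 6

Paragraph 4 is struck. Paragraph 7 has no operative effect of its own apart from Paragraph 4 and is therefore inoperative. Paragraph 3 mentions Paragraph 4 but its own obligation stands independently of Paragraph 4, so Paragraph 3 is not affected. Although Paragraph 2 refers to Paragraph 7, its operative terms do not depend on Paragraph 7, so it remains in effect. With no severability clause, the stated default rule severs what cannot stand and enforces each remaining provision that can operate on its own. The provisions still in force are Paragraph 1, Paragraph 2, Paragraph 3, Paragraph 5, and Paragraph 6.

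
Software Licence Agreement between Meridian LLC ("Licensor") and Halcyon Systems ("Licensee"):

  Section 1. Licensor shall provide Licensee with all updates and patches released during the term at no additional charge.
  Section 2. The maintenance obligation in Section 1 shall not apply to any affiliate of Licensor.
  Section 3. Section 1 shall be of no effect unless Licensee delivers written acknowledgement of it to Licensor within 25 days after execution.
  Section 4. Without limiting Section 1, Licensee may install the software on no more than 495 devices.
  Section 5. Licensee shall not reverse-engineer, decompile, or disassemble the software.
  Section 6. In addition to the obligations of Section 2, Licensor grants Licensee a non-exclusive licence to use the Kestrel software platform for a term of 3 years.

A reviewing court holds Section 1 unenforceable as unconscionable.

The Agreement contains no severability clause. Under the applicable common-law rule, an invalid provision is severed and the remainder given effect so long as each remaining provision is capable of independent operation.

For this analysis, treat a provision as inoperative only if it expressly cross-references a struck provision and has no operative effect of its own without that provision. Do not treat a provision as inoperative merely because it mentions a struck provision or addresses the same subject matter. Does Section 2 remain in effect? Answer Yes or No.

No

Section 1 is struck. Section 2 does nothing except set the carve-out from the maintenance obligation by reference to Section 1; with Section 1 gone it has no independent effect and is inoperative. The only function of Section 3 is the acknowledgement condition for Section 1, so it cannot stand once Section 1 is removed. Although Section 4 refers to Section 1, its operative terms do not depend on Section 1, so it remains in effect. Although Section 6 refers to Section 2, its operative terms do not depend on Section 2, so it remains in effect. With no severability clause, the stated default rule severs what cannot stand and enforces each remaining provision that can operate on its own. That leaves Section 4, Section 5, and Section 6 in effect. Section 2 is among the inoperative provisions, so the answer is no.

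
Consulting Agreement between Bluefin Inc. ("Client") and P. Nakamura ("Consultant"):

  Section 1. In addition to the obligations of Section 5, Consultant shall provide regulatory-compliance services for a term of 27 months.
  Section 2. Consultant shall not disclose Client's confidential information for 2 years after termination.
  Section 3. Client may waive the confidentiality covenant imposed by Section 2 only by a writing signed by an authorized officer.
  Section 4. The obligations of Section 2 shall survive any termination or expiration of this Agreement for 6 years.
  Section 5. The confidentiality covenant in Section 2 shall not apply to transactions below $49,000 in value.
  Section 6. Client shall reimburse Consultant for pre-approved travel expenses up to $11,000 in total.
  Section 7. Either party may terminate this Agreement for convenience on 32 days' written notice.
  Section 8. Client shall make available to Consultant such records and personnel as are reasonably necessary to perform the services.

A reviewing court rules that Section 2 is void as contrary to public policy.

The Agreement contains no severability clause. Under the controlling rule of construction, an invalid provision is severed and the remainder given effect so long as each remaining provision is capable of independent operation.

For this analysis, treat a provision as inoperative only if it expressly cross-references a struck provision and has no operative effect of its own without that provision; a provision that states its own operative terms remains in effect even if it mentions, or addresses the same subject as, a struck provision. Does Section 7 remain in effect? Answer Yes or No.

Yes

Section 2 is struck. The only function of Section 3 is the waiver condition for Section 2, so it cannot stand once Section 2 is removed. Section 4 merely fixes the survival period for Section 2; with Section 2 gone it has nothing to operate on and falls away. The whole of Section 5 is the carve-out from the confidentiality covenant, defined by reference to Section 2, so Section 5 cannot stand once Section 2 is removed. Although Section 1 refers to Section 5, its operative terms do not depend on Section 5, so it remains in effect. Under the stated default rule, only provisions that cannot operate independently fall away; the rest are enforced. Section 1, Section 6, Section 7, and Section 8 remain in effect. Section 7 is among the surviving provisions, so the answer is yes.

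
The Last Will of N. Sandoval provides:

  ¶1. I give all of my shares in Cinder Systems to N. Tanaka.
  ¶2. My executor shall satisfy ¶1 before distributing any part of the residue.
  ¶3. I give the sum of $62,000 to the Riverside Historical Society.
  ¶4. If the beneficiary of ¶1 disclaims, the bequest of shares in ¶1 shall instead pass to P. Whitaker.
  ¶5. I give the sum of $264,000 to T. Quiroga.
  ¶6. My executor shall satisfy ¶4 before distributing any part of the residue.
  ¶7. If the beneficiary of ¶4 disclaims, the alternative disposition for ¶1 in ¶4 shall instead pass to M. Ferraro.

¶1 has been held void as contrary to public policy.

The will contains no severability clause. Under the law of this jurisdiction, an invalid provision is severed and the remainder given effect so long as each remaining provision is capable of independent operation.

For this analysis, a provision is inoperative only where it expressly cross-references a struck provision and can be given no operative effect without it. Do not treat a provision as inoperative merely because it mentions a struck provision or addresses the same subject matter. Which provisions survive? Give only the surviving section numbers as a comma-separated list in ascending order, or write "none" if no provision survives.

3, 5

¶1 is struck. ¶2 operates only by reference to ¶1, so it falls with ¶1. The only function of ¶4 is the alternative disposition for ¶1, so it cannot stand once ¶1 is removed. ¶6 has no operative effect of its own apart from ¶4 and is therefore inoperative. The only function of ¶7 is the alternative disposition for ¶4, so it cannot stand once ¶4 is removed. With no severability clause, the stated default rule severs what cannot stand and enforces each remaining provision that can operate on its own. That leaves ¶3 and ¶5 in effect.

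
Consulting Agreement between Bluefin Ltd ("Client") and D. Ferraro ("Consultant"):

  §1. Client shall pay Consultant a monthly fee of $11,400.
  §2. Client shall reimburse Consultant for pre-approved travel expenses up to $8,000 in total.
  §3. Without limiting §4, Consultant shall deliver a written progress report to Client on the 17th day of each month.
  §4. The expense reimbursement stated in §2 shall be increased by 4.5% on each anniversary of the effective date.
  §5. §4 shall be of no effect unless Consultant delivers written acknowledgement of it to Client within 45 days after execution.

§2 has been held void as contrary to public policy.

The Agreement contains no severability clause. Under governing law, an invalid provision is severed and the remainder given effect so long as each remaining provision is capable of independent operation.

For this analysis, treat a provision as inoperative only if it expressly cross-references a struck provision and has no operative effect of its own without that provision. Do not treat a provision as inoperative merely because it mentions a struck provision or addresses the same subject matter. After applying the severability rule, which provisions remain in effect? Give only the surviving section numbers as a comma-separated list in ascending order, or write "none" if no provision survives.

§2 is struck. The whole of §4 is the escalation of the expense reimbursement, defined by reference to §2, so §4 cannot stand once §2 is removed. §5 operates only by reference to §4, so it falls with §4. Although §3 refers to §4, its operative terms do not depend on §4, so it remains in effect. With no severability clause, the stated default rule severs what cannot stand and enforces each remaining provision that can operate on its own. §1 and §3 remain in effect.

1, 3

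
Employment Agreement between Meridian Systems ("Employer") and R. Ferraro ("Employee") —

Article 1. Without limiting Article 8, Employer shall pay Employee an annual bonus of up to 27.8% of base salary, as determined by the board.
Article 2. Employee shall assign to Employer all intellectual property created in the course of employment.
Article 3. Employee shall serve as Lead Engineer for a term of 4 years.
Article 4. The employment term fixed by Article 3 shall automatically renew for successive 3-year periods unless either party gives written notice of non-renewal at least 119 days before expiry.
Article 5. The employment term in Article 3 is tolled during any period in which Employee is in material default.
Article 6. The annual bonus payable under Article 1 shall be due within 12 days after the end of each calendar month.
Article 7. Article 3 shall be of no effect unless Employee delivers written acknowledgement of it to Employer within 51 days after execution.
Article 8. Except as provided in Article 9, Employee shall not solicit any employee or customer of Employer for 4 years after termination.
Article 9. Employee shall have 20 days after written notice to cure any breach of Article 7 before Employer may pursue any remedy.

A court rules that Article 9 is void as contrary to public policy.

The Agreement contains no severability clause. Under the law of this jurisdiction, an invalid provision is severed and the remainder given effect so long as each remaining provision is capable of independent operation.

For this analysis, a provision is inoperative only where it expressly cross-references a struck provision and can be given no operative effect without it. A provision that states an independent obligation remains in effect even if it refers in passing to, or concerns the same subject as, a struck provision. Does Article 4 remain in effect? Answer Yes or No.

Yes

Article 9 is struck. Although Article 8 refers to Article 9, its operative terms do not depend on Article 9, so it remains in effect. No other provision's operative terms depend on Article 9. Under the stated default rule, only provisions that cannot operate independently fall away; the rest are enforced. Article 1, Article 2, Article 3, Article 4, Article 5, Article 6, Article 7, and Article 8 remain in effect. Article 4 is among the surviving provisions, so the answer is yes.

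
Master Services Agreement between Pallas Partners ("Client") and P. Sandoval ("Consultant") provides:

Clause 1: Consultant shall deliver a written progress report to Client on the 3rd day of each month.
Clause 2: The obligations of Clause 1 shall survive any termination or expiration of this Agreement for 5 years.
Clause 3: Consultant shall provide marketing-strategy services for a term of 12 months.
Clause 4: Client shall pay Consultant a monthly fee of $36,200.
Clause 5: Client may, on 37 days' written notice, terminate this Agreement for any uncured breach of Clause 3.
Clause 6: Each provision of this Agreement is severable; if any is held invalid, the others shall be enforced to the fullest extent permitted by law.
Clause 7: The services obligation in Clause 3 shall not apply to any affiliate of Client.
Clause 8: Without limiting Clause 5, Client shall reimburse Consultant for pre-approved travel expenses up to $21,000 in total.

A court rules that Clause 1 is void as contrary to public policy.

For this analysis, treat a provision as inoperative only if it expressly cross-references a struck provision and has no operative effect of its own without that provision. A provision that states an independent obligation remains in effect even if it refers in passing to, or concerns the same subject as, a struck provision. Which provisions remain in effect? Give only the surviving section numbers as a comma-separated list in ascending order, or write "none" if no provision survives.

3, 4, 5, 6, 7, 8

Clause 1 is struck. The only function of Clause 2 is the survival period for Clause 1, so it cannot stand once Clause 1 is removed. Clause 6 is a severability clause and preserves every provision that can still be given independent effect. That leaves Clause 3, Clause 4, Clause 5, Clause 6, Clause 7, and Clause 8 in effect.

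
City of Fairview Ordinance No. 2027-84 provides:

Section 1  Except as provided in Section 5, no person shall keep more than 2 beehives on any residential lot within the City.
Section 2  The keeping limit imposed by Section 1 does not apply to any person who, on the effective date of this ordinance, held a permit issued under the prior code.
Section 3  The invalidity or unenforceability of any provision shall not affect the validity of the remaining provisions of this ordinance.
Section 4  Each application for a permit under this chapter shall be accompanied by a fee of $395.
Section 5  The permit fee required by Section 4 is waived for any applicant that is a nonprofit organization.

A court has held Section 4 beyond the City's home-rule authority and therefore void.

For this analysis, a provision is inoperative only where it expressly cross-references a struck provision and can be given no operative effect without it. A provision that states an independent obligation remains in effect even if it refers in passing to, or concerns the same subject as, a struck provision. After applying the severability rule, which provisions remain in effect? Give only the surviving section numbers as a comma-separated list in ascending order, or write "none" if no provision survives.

Section 4 is struck. Section 5 operates only by reference to Section 4, so it falls with Section 4. Section 1 mentions Section 5 but its own obligation stands independently of Section 5, so Section 1 is not affected. Section 3 is a severability clause and preserves every provision that can still be given independent effect. The provisions still in force are Section 1, Section 2, and Section 3.

1, 2, 3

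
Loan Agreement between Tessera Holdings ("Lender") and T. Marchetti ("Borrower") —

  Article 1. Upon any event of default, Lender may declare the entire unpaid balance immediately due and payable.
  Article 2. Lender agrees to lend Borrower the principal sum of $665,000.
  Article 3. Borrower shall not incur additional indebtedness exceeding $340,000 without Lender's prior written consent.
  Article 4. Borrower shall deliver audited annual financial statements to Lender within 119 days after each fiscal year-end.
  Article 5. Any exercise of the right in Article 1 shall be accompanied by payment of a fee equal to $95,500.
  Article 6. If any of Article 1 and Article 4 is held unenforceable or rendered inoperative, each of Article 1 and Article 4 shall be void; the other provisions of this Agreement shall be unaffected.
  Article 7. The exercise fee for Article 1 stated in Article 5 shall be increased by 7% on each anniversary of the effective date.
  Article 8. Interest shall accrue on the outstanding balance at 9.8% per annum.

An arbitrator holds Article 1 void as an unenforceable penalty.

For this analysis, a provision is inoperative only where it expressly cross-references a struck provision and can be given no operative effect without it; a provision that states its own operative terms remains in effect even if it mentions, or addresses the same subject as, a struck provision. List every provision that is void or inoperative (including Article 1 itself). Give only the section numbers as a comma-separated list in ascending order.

Article 1 is struck. Article 5 merely fixes the exercise fee for Article 1; with Article 1 gone it has nothing to operate on and falls away. Article 7 has no operative effect of its own apart from Article 5 and is therefore inoperative. Article 6 declares Article 1 and Article 4 mutually dependent; since one of them has fallen, all of them are of no effect. That brings down Article 4 as well. The remainder continues in force under Article 6. That leaves Article 2, Article 3, Article 6, and Article 8 in effect.

1, 4, 5, 7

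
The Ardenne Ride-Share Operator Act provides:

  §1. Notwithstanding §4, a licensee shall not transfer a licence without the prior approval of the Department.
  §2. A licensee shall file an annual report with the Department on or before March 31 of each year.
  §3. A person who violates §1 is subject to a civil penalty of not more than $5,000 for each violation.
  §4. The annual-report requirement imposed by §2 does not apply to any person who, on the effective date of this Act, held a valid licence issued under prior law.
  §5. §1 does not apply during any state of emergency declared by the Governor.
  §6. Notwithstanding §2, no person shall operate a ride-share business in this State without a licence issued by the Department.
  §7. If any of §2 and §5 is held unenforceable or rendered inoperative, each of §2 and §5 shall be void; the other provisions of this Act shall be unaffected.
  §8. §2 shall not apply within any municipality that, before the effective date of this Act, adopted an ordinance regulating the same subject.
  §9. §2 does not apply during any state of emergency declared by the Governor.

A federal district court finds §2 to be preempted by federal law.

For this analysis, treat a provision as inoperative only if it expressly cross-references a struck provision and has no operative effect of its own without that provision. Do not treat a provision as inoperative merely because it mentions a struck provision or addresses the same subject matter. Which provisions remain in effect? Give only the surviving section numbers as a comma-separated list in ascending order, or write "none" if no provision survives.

1, 3, 6, 7

§2 is struck. §4 operates only by reference to §2, so it falls with §2. §8 merely fixes the local-preemption carve-out from §2; with §2 gone it has nothing to operate on and falls away. §9 operates only by reference to §2, so it falls with §2. §6 mentions §2 but its own obligation stands independently of §2, so §6 is not affected. §1 mentions §4 but its own obligation stands independently of §4, so §1 is not affected. §7 declares §2 and §5 mutually dependent; since one of them has fallen, all of them are of no effect. That brings down §5 as well. The remainder continues in force under §7. That leaves §1, §3, §6, and §7 in effect.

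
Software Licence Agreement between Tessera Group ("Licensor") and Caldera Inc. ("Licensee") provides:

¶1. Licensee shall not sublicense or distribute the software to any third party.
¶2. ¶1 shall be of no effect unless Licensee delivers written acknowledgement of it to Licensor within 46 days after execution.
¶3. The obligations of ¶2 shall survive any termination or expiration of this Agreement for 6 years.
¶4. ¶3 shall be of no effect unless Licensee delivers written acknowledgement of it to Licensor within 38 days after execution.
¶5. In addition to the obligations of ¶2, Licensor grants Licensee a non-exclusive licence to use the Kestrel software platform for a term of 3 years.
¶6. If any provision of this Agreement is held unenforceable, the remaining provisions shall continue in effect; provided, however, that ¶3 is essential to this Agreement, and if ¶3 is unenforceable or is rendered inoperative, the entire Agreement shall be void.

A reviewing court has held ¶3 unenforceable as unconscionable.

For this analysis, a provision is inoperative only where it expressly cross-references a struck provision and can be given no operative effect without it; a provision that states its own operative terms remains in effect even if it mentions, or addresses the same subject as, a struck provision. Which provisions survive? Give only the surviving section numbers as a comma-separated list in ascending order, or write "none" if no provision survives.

¶3 is struck. ¶4 merely fixes the acknowledgement condition for ¶3; with ¶3 gone it has nothing to operate on and falls away. ¶6 makes ¶3 an essential term, and ¶3 is the provision held invalid; under ¶6, the entire Agreement is therefore void. No provision of the Agreement survives.

none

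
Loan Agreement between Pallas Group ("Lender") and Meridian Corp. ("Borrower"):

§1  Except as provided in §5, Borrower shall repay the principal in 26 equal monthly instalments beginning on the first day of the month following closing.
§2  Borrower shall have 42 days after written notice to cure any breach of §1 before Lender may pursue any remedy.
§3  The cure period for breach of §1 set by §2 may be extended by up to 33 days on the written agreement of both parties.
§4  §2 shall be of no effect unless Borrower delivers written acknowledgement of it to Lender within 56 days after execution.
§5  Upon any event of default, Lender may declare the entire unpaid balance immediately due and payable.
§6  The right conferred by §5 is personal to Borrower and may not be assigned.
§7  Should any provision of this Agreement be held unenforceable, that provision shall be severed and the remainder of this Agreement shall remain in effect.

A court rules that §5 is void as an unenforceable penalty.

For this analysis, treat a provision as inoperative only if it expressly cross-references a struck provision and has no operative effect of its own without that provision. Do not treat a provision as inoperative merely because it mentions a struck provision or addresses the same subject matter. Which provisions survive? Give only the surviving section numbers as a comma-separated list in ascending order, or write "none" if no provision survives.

1, 2, 3, 4, 7

§5 is struck. §6 merely fixes the non-assignment of §5; with §5 gone it has nothing to operate on and falls away. Although §1 refers to §5, its operative terms do not depend on §5, so it remains in effect. Under the severability clause in §7, the remaining provisions continue in force. The provisions still in force are §1, §2, §3, §4, and §7.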